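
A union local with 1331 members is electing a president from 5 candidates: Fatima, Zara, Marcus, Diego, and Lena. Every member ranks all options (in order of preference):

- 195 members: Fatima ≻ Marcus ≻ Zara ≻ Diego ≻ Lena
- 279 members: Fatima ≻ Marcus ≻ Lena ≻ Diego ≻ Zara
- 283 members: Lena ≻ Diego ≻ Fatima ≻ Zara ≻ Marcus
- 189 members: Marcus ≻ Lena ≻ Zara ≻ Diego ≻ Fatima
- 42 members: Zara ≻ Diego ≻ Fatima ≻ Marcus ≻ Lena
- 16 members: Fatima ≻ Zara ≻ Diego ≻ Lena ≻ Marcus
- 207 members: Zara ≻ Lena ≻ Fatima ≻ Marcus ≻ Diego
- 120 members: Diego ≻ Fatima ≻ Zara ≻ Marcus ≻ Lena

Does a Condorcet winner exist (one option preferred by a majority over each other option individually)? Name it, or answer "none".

Checking pairwise contests:
Lena beats Fatima 679–652.
Fatima beats Zara 893–438.
Fatima beats Marcus 1142–189.
Fatima beats Diego 697–634.
Marcus beats Lena 825–506.
Every option loses at least one head-to-head, so there is no Condorcet winner.

none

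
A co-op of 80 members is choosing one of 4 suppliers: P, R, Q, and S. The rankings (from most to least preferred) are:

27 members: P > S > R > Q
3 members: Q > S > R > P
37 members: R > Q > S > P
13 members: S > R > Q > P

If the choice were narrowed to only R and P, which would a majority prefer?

Voters preferring R to P: 53; preferring P to R: 27.
R wins the head-to-head.

R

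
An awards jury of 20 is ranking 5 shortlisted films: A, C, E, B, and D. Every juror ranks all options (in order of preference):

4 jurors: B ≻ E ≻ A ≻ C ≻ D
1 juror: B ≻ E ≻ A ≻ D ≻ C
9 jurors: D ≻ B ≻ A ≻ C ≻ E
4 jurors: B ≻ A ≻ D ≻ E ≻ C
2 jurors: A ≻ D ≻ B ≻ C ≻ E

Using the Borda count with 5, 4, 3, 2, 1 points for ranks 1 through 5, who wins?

B

A: 4·3 + 1·3 + 9·3 + 4·4 + 2·5 = 68
C: 4·2 + 1·1 + 9·2 + 4·1 + 2·2 = 35
E: 4·4 + 1·4 + 9·1 + 4·2 + 2·1 = 39
B: 4·5 + 1·5 + 9·4 + 4·5 + 2·3 = 87
D: 4·1 + 1·2 + 9·5 + 4·3 + 2·4 = 71
B has the highest Borda score (87).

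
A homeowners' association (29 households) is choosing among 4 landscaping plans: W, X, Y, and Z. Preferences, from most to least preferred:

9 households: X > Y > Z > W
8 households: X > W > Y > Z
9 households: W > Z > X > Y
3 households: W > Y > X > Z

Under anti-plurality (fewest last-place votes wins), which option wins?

Last-place votes: W 9, X 0, Y 9, Z 11.
X is ranked last by the fewest voters, so X wins.

X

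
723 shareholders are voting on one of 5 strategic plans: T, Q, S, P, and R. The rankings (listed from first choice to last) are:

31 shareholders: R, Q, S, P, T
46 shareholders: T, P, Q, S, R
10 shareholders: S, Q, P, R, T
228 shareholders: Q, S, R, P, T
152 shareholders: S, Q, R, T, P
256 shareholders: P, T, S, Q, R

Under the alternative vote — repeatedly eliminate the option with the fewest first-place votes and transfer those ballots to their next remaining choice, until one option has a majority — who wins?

Q

Round 1: T 46, Q 228, S 162, P 256, R 31. Eliminate R.
Round 2: T 46, Q 259, S 162, P 256. Eliminate T.
Round 3: Q 259, S 162, P 302. Eliminate S.
Round 4: Q 421, P 302. Q has a majority.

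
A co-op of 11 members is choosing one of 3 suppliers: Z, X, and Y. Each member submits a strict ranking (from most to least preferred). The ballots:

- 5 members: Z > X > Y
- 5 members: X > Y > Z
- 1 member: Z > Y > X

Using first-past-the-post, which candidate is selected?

First-place votes: Z 6, X 5, Y 0.
Z has the most first-place votes.

Z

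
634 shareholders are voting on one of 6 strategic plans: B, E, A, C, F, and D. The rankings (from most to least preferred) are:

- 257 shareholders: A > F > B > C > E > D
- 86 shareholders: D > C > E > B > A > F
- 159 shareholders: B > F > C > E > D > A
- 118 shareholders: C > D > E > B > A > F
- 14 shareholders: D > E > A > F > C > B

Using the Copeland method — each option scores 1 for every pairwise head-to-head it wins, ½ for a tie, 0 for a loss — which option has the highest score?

B

B: beats E, A, C, F, and D → score 5.
E: beats A and D; loses to B, C, and F → score 2.
A: beats F; loses to B, E, C, and D → score 1.
C: beats E, A, and D; loses to B and F → score 3.
F: beats E, C, and D; loses to B and A → score 3.
D: beats A; loses to B, E, C, and F → score 1.
B has the best pairwise record.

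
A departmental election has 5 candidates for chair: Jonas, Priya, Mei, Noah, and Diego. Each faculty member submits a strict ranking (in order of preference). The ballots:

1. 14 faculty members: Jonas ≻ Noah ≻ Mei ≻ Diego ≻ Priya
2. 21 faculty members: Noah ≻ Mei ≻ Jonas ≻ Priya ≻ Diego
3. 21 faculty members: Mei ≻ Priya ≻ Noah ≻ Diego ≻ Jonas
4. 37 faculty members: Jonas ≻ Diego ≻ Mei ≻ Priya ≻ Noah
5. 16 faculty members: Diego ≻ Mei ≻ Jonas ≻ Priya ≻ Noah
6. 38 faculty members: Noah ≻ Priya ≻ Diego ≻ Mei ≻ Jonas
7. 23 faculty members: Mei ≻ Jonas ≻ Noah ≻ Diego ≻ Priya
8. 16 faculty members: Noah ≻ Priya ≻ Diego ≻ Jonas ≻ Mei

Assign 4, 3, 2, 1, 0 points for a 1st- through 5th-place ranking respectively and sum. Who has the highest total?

Jonas: 14·4 + 21·2 + 21·0 + 37·4 + 16·2 + 38·0 + 23·3 + 16·1 = 363
Priya: 14·0 + 21·1 + 21·3 + 37·1 + 16·1 + 38·3 + 23·0 + 16·3 = 299
Mei: 14·2 + 21·3 + 21·4 + 37·2 + 16·3 + 38·1 + 23·4 + 16·0 = 427
Noah: 14·3 + 21·4 + 21·2 + 37·0 + 16·0 + 38·4 + 23·2 + 16·4 = 430
Diego: 14·1 + 21·0 + 21·1 + 37·3 + 16·4 + 38·2 + 23·1 + 16·2 = 341
Noah has the highest Borda score (430).

Noah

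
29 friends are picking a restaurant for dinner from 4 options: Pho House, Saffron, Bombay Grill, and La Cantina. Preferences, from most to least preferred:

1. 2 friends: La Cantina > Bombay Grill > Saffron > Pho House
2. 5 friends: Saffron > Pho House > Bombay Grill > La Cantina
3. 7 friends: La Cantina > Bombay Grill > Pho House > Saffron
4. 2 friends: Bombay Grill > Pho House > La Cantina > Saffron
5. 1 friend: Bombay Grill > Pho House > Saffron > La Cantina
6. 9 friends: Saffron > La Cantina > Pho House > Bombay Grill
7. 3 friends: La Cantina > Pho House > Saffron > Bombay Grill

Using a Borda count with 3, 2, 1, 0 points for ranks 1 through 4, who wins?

La Cantina

Pho House: 2·0 + 5·2 + 7·1 + 2·2 + 1·2 + 9·1 + 3·2 = 38
Saffron: 2·1 + 5·3 + 7·0 + 2·0 + 1·1 + 9·3 + 3·1 = 48
Bombay Grill: 2·2 + 5·1 + 7·2 + 2·3 + 1·3 + 9·0 + 3·0 = 32
La Cantina: 2·3 + 5·0 + 7·3 + 2·1 + 1·0 + 9·2 + 3·3 = 56
La Cantina has the highest Borda score (56).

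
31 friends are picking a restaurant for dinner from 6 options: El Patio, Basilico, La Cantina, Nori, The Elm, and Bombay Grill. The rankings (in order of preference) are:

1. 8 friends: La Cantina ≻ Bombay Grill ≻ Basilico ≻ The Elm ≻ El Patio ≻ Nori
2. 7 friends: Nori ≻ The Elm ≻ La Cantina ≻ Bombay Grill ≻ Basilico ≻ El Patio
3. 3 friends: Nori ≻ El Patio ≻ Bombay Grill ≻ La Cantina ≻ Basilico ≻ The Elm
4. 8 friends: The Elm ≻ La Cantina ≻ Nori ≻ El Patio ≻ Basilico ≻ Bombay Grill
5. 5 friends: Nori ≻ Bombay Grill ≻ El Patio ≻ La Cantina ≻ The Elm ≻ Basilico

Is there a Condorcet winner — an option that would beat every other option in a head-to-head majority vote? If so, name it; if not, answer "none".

La Cantina

La Cantina vs El Patio: 23–8 for La Cantina.
La Cantina vs Basilico: 31–0 for La Cantina.
La Cantina vs Nori: 16–15 for La Cantina.
La Cantina vs The Elm: 16–15 for La Cantina.
La Cantina vs Bombay Grill: 23–8 for La Cantina.
La Cantina beats every other option head-to-head.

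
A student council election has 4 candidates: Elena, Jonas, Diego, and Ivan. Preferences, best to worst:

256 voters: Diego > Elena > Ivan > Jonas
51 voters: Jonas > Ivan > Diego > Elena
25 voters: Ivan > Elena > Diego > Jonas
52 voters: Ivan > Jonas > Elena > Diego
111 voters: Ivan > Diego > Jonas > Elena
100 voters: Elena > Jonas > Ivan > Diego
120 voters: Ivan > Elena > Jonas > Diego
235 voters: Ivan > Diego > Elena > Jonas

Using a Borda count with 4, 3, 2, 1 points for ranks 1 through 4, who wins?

Elena: 256·3 + 51·1 + 25·3 + 52·2 + 111·1 + 100·4 + 120·3 + 235·2 = 2339
Jonas: 256·1 + 51·4 + 25·1 + 52·3 + 111·2 + 100·3 + 120·2 + 235·1 = 1638
Diego: 256·4 + 51·2 + 25·2 + 52·1 + 111·3 + 100·1 + 120·1 + 235·3 = 2486
Ivan: 256·2 + 51·3 + 25·4 + 52·4 + 111·4 + 100·2 + 120·4 + 235·4 = 3037
Ivan has the highest Borda score (3037).

Ivan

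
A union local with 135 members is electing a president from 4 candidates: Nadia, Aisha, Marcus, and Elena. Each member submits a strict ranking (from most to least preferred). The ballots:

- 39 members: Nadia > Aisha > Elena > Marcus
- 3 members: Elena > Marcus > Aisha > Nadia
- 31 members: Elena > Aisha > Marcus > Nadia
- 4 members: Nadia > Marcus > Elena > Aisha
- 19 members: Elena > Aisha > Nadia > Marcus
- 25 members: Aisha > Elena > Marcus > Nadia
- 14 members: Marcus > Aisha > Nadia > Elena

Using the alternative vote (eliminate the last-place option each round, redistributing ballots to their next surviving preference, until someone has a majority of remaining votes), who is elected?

Elena

Round 1: Nadia 43, Aisha 25, Marcus 14, Elena 53. Eliminate Marcus.
Round 2: Nadia 43, Aisha 39, Elena 53. Eliminate Aisha.
Round 3: Nadia 57, Elena 78. Elena has a majority.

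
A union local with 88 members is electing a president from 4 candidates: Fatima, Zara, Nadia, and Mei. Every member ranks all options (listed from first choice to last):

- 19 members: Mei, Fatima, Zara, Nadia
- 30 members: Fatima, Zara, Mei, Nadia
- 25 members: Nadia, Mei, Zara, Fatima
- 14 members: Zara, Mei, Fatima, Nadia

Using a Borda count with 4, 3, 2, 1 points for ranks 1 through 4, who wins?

Mei

Fatima: 19·3 + 30·4 + 25·1 + 14·2 = 230
Zara: 19·2 + 30·3 + 25·2 + 14·4 = 234
Nadia: 19·1 + 30·1 + 25·4 + 14·1 = 163
Mei: 19·4 + 30·2 + 25·3 + 14·3 = 253
Mei has the highest Borda score (253).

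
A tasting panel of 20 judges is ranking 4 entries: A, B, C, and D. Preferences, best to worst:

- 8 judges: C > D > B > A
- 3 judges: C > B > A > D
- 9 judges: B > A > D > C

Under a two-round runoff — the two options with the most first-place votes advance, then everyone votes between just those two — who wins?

Round 1 first-place votes: A 0, B 9, C 11, D 0.
C and B advance.
Runoff: C is preferred to B by 11 voters; B by 9.
C wins the runoff.

C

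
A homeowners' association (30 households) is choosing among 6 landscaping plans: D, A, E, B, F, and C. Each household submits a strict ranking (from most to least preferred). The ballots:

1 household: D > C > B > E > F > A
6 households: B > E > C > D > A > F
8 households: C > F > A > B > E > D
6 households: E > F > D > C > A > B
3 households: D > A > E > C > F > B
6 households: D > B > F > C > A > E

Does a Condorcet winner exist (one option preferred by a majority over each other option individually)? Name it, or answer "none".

none

Checking pairwise contests:
E beats D 20–10.
D beats A 22–8.
A beats E 17–13.
D beats B 16–14.
D beats F 16–14.
D beats C 16–14.
Every option loses at least one head-to-head, so there is no Condorcet winner.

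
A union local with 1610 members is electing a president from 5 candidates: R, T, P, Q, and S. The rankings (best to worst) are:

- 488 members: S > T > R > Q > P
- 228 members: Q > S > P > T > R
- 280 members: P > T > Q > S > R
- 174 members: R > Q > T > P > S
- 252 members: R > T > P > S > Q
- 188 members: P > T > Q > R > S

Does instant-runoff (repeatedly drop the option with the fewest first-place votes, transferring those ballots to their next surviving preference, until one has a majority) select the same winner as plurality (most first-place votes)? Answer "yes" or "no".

Instant-runoff — R1 R 426, T 0, P 468, Q 228, S 488 (T out); R2 R 426, P 468, Q 228, S 488 (Q out); R3 R 426, P 468, S 716 (R out); R4 P 894, S 716 (P winner). Winner: P.
Plurality — first-place votes: R 426, T 0, P 468, Q 228, S 488. Winner: S.
The two methods disagree.

no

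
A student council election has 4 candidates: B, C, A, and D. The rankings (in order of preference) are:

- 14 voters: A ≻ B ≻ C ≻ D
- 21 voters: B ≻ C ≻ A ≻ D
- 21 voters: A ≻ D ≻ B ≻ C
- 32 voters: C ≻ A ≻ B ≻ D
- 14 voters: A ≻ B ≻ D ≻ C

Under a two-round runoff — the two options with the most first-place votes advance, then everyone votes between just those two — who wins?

C

Round 1 first-place votes: B 21, C 32, A 49, D 0.
A and C advance.
Runoff: A is preferred to C by 49 voters; C by 53.
C wins the runoff.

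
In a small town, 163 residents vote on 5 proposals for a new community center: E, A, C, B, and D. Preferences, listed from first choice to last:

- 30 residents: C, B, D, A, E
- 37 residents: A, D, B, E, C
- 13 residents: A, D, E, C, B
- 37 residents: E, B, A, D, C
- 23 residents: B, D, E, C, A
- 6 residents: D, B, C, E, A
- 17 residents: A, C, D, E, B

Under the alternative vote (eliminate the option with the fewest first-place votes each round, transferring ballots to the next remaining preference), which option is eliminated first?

Round 1: E 37, A 67, C 30, B 23, D 6. Eliminate D.

D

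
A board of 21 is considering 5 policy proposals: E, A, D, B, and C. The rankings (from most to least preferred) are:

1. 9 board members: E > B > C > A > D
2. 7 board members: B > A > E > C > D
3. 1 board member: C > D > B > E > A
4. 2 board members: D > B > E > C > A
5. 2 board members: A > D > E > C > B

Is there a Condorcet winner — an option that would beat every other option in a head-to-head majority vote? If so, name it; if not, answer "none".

E

E vs A: 12–9 for E.
E vs D: 16–5 for E.
E vs B: 11–10 for E.
E vs C: 20–1 for E.
E beats every other option head-to-head.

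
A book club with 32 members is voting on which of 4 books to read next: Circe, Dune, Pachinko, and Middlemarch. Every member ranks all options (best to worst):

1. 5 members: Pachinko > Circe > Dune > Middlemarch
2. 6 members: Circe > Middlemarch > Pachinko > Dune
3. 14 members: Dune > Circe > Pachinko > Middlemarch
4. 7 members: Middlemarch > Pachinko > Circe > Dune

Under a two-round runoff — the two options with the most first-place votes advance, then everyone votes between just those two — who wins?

Dune

Round 1 first-place votes: Circe 6, Dune 14, Pachinko 5, Middlemarch 7.
Dune and Middlemarch advance.
Runoff: Dune is preferred to Middlemarch by 19 voters; Middlemarch by 13.
Dune wins the runoff.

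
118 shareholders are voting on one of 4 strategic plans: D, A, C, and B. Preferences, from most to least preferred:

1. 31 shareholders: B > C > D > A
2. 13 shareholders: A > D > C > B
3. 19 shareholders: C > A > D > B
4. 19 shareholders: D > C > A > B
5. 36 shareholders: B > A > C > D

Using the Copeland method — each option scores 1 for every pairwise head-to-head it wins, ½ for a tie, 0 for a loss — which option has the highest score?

D: loses to A, C, and B → score 0.
A: beats D; loses to C and B → score 1.
C: beats D and A; loses to B → score 2.
B: beats D, A, and C → score 3.
B has the best pairwise record.

B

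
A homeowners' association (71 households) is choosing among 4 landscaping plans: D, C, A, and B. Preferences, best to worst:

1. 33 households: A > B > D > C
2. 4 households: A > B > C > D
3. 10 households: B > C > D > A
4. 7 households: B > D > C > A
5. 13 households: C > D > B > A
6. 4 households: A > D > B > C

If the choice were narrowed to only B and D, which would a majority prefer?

Voters preferring B to D: 54; preferring D to B: 17.
B wins the head-to-head.

B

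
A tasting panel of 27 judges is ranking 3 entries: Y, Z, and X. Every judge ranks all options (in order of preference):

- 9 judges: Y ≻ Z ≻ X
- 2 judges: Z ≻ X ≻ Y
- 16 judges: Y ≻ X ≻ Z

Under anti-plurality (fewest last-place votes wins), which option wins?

Y

Last-place votes: Y 2, Z 16, X 9.
Y is ranked last by the fewest voters, so Y wins.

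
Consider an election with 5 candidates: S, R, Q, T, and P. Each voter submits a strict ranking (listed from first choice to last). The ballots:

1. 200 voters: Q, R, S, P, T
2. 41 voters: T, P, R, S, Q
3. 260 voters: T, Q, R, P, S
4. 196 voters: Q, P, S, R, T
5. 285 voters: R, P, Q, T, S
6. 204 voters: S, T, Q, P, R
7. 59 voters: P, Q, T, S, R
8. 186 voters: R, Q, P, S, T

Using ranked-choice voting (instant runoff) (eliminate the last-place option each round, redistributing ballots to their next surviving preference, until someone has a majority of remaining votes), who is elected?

R

Round 1: S 204, R 471, Q 396, T 301, P 59. Eliminate P.
Round 2: S 204, R 471, Q 455, T 301. Eliminate S.
Round 3: R 471, Q 455, T 505. Eliminate Q.
Round 4: R 867, T 564. R has a majority.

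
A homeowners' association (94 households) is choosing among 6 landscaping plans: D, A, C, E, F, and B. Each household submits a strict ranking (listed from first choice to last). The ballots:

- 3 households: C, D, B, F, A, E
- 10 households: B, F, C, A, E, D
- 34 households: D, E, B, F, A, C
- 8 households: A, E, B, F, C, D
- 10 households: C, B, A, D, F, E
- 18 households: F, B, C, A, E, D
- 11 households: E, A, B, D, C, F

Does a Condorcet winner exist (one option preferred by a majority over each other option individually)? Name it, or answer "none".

Checking pairwise contests:
A beats D 57–37.
F beats A 65–29.
A beats C 53–41.
A beats E 49–45.
D beats F 58–36.
E beats B 53–41.
Every option loses at least one head-to-head, so there is no Condorcet winner.

none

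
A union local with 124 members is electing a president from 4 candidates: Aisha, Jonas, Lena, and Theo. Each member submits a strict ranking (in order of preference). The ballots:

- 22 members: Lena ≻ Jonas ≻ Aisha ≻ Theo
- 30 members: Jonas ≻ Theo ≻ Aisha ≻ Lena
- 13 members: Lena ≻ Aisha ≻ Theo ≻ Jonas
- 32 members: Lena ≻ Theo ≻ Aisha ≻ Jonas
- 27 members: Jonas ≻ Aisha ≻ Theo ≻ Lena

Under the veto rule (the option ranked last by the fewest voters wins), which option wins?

Aisha

Last-place votes: Aisha 0, Jonas 45, Lena 57, Theo 22.
Aisha is ranked last by the fewest voters, so Aisha wins.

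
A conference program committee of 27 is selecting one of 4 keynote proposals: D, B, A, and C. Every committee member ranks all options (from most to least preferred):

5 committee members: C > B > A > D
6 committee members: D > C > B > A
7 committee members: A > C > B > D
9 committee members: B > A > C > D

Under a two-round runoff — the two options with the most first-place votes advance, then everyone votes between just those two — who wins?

B

Round 1 first-place votes: D 6, B 9, A 7, C 5.
B and A advance.
Runoff: B is preferred to A by 20 voters; A by 7.
B wins the runoff.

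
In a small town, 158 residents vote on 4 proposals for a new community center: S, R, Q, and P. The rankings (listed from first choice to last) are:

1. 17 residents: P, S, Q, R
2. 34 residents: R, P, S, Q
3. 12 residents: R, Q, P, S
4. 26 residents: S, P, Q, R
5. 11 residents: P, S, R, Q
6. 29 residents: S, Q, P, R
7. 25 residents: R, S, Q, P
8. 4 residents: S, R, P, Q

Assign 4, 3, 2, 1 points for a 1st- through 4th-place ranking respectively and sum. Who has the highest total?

S: 17·3 + 34·2 + 12·1 + 26·4 + 11·3 + 29·4 + 25·3 + 4·4 = 475
R: 17·1 + 34·4 + 12·4 + 26·1 + 11·2 + 29·1 + 25·4 + 4·3 = 390
Q: 17·2 + 34·1 + 12·3 + 26·2 + 11·1 + 29·3 + 25·2 + 4·1 = 308
P: 17·4 + 34·3 + 12·2 + 26·3 + 11·4 + 29·2 + 25·1 + 4·2 = 407
S has the highest Borda score (475).

S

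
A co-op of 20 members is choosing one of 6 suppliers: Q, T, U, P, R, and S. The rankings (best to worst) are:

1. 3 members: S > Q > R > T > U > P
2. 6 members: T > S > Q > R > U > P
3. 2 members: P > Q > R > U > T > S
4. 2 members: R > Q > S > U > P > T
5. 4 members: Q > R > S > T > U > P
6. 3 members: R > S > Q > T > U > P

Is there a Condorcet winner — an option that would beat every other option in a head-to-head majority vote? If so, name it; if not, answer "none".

none

Checking pairwise contests:
S beats Q 12–8.
Q beats T 14–6.
Q beats U 20–0.
Q beats P 18–2.
Q beats R 15–5.
R beats S 11–9.
Every option loses at least one head-to-head, so there is no Condorcet winner.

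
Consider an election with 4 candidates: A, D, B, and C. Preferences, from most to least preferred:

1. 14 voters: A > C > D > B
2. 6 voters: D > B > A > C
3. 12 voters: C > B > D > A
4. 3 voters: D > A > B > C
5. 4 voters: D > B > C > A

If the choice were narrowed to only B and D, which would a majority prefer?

Voters preferring B to D: 12; preferring D to B: 27.
D wins the head-to-head.

D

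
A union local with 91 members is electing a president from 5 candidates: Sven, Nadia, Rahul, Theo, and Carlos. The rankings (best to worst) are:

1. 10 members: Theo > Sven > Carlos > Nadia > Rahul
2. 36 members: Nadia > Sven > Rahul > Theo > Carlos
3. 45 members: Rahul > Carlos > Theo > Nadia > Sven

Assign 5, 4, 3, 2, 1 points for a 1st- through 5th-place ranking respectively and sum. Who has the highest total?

Sven: 10·4 + 36·4 + 45·1 = 229
Nadia: 10·2 + 36·5 + 45·2 = 290
Rahul: 10·1 + 36·3 + 45·5 = 343
Theo: 10·5 + 36·2 + 45·3 = 257
Carlos: 10·3 + 36·1 + 45·4 = 246
Rahul has the highest Borda score (343).

Rahul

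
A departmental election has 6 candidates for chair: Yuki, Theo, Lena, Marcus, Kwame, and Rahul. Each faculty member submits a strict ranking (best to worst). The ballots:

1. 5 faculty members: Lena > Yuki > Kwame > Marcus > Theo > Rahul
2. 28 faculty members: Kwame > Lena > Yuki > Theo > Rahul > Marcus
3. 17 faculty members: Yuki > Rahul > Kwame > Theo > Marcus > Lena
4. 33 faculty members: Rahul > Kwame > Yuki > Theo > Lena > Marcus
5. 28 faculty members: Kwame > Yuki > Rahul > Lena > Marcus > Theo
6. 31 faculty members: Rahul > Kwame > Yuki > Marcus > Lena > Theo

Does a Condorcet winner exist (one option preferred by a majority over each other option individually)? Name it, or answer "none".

Checking pairwise contests:
Kwame beats Yuki 120–22.
Yuki beats Theo 142–0.
Yuki beats Lena 109–33.
Yuki beats Marcus 142–0.
Rahul beats Kwame 81–61.
Yuki beats Rahul 78–64.
Every option loses at least one head-to-head, so there is no Condorcet winner.

none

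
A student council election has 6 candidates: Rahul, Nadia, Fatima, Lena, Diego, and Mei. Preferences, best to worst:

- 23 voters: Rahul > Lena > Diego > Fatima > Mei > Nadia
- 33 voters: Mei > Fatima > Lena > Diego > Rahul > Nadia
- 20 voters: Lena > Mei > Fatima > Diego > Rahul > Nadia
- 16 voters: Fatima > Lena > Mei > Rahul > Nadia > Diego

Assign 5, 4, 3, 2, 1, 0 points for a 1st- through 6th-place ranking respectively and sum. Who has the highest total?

Rahul: 23·5 + 33·1 + 20·1 + 16·2 = 200
Nadia: 23·0 + 33·0 + 20·0 + 16·1 = 16
Fatima: 23·2 + 33·4 + 20·3 + 16·5 = 318
Lena: 23·4 + 33·3 + 20·5 + 16·4 = 355
Diego: 23·3 + 33·2 + 20·2 + 16·0 = 175
Mei: 23·1 + 33·5 + 20·4 + 16·3 = 316
Lena has the highest Borda score (355).

Lena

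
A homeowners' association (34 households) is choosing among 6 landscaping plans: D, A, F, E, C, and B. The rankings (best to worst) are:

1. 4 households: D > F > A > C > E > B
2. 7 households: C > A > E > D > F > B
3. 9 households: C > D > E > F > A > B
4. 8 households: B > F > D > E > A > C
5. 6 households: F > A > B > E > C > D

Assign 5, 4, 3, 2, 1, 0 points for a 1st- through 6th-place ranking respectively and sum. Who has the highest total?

D: 4·5 + 7·2 + 9·4 + 8·3 + 6·0 = 94
A: 4·3 + 7·4 + 9·1 + 8·1 + 6·4 = 81
F: 4·4 + 7·1 + 9·2 + 8·4 + 6·5 = 103
E: 4·1 + 7·3 + 9·3 + 8·2 + 6·2 = 80
C: 4·2 + 7·5 + 9·5 + 8·0 + 6·1 = 94
B: 4·0 + 7·0 + 9·0 + 8·5 + 6·3 = 58
F has the highest Borda score (103).

F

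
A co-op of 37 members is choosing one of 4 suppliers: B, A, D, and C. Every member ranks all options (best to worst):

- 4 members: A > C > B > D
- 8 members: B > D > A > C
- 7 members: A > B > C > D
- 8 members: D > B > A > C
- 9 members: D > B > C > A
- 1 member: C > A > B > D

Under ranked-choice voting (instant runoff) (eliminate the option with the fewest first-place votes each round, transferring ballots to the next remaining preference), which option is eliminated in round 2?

Round 1: B 8, A 11, D 17, C 1. Eliminate C.
Round 2: B 8, A 12, D 17. Eliminate B.

B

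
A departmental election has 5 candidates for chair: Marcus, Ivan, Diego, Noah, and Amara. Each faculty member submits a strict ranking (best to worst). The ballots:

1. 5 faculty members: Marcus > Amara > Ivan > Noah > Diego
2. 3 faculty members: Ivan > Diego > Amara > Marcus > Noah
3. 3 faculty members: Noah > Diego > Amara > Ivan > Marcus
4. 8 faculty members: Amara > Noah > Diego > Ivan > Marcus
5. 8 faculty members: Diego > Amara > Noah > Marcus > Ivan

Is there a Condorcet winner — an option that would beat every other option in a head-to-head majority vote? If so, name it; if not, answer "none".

none

Checking pairwise contests:
Ivan beats Marcus 14–13.
Diego beats Ivan 19–8.
Noah beats Diego 16–11.
Amara beats Noah 24–3.
Diego beats Amara 14–13.
Every option loses at least one head-to-head, so there is no Condorcet winner.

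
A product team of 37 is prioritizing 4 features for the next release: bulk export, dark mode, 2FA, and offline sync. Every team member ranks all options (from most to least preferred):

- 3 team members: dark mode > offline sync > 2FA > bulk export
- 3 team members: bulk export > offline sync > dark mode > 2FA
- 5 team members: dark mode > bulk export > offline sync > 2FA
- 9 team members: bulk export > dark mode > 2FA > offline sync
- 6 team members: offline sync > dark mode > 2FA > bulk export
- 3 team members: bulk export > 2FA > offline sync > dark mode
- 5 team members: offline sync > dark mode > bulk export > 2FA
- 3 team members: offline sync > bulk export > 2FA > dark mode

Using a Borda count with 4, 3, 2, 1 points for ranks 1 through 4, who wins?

bulk export: 3·1 + 3·4 + 5·3 + 9·4 + 6·1 + 3·4 + 5·2 + 3·3 = 103
dark mode: 3·4 + 3·2 + 5·4 + 9·3 + 6·3 + 3·1 + 5·3 + 3·1 = 104
2FA: 3·2 + 3·1 + 5·1 + 9·2 + 6·2 + 3·3 + 5·1 + 3·2 = 64
offline sync: 3·3 + 3·3 + 5·2 + 9·1 + 6·4 + 3·2 + 5·4 + 3·4 = 99
dark mode has the highest Borda score (104).

dark mode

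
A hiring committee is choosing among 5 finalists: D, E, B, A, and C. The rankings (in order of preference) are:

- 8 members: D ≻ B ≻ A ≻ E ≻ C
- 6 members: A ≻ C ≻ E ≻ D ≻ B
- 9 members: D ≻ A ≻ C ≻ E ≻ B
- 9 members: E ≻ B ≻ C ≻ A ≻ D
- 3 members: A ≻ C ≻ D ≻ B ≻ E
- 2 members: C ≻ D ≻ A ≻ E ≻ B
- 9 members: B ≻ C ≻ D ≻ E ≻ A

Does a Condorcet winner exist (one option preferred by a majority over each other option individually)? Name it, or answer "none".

none

Checking pairwise contests:
C beats D 29–17.
D beats E 31–15.
D beats B 28–18.
D beats A 28–18.
B beats C 26–20.
Every option loses at least one head-to-head, so there is no Condorcet winner.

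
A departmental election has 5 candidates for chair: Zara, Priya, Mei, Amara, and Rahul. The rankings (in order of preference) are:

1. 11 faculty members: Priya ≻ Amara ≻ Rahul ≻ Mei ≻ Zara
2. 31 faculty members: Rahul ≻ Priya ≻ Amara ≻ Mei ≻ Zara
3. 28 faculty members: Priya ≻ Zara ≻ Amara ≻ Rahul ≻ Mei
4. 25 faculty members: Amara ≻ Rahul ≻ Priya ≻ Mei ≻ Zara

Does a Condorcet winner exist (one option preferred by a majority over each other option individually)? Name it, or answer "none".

Checking pairwise contests:
Priya beats Zara 95–0.
Rahul beats Priya 56–39.
Priya beats Mei 95–0.
Priya beats Amara 70–25.
Amara beats Rahul 64–31.
Every option loses at least one head-to-head, so there is no Condorcet winner.

none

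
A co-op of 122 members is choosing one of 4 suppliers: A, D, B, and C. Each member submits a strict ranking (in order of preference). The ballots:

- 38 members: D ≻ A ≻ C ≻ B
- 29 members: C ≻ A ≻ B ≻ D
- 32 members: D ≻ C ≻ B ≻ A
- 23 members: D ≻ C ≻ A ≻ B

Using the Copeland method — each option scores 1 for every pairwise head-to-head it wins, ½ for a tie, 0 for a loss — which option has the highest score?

D

A: beats B; loses to D and C → score 1.
D: beats A, B, and C → score 3.
B: loses to A, D, and C → score 0.
C: beats A and B; loses to D → score 2.
D has the best pairwise record.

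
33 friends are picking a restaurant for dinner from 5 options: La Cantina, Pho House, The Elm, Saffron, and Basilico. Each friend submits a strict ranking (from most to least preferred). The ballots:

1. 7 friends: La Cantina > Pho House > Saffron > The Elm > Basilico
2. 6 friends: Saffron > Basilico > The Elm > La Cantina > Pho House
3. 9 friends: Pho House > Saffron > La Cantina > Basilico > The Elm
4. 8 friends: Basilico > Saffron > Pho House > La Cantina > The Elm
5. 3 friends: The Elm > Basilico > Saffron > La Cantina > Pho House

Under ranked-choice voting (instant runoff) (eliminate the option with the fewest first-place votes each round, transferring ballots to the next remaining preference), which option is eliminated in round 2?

Round 1: La Cantina 7, Pho House 9, The Elm 3, Saffron 6, Basilico 8. Eliminate The Elm.
Round 2: La Cantina 7, Pho House 9, Saffron 6, Basilico 11. Eliminate Saffron.

Saffron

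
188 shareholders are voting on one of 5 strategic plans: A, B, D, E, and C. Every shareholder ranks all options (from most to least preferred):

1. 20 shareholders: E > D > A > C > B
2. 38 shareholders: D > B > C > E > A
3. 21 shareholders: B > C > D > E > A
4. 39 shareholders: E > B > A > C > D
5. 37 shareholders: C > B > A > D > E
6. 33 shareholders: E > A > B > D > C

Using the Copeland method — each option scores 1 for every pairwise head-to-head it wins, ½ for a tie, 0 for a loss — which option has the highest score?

B

A: beats D; loses to B, E, and C → score 1.
B: beats A, D, E, and C → score 4.
D: beats E; loses to A, B, and C → score 1.
E: beats A; loses to B, D, and C → score 1.
C: beats A, D, and E; loses to B → score 3.
B has the best pairwise record.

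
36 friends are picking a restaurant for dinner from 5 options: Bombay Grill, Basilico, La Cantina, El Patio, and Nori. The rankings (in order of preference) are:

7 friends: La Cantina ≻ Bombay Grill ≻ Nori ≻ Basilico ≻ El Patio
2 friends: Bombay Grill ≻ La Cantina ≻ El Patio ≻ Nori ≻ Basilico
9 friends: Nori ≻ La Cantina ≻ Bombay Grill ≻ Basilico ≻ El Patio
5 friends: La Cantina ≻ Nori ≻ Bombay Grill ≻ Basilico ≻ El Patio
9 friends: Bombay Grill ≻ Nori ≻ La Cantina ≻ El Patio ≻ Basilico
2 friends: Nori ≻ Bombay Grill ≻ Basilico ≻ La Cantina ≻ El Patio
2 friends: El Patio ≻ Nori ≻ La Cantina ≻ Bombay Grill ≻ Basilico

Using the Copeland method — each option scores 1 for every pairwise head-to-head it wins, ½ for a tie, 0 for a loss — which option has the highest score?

Nori

Bombay Grill: beats Basilico and El Patio; ties Nori; loses to La Cantina → score 2.5.
Basilico: beats El Patio; loses to Bombay Grill, La Cantina, and Nori → score 1.
La Cantina: beats Bombay Grill, Basilico, and El Patio; loses to Nori → score 3.
El Patio: loses to Bombay Grill, Basilico, La Cantina, and Nori → score 0.
Nori: beats Basilico, La Cantina, and El Patio; ties Bombay Grill → score 3.5.
Nori has the best pairwise record.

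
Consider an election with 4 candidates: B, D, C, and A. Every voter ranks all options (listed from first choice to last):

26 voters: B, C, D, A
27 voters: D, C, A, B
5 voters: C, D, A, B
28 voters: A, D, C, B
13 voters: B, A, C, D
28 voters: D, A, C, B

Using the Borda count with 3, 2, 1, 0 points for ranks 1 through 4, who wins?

D

B: 26·3 + 27·0 + 5·0 + 28·0 + 13·3 + 28·0 = 117
D: 26·1 + 27·3 + 5·2 + 28·2 + 13·0 + 28·3 = 257
C: 26·2 + 27·2 + 5·3 + 28·1 + 13·1 + 28·1 = 190
A: 26·0 + 27·1 + 5·1 + 28·3 + 13·2 + 28·2 = 198
D has the highest Borda score (257).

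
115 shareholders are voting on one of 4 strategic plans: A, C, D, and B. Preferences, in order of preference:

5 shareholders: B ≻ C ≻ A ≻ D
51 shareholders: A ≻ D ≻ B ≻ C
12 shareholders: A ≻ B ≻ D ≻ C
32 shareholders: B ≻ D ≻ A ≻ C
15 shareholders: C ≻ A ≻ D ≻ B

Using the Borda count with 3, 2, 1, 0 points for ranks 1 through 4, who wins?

A: 5·1 + 51·3 + 12·3 + 32·1 + 15·2 = 256
C: 5·2 + 51·0 + 12·0 + 32·0 + 15·3 = 55
D: 5·0 + 51·2 + 12·1 + 32·2 + 15·1 = 193
B: 5·3 + 51·1 + 12·2 + 32·3 + 15·0 = 186
A has the highest Borda score (256).

A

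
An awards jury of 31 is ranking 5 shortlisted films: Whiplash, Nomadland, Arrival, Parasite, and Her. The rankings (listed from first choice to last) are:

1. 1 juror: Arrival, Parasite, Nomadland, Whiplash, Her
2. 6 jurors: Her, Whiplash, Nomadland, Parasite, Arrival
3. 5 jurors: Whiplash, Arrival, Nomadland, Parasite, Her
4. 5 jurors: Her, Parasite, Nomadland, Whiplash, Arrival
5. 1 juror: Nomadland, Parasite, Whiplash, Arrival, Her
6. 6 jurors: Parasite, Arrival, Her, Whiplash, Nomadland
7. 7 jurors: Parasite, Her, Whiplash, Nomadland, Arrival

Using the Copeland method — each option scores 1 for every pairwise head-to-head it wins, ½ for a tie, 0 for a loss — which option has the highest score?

Whiplash: beats Nomadland and Arrival; loses to Parasite and Her → score 2.
Nomadland: beats Arrival; loses to Whiplash, Parasite, and Her → score 1.
Arrival: loses to Whiplash, Nomadland, Parasite, and Her → score 0.
Parasite: beats Whiplash, Nomadland, Arrival, and Her → score 4.
Her: beats Whiplash, Nomadland, and Arrival; loses to Parasite → score 3.
Parasite has the best pairwise record.

Parasite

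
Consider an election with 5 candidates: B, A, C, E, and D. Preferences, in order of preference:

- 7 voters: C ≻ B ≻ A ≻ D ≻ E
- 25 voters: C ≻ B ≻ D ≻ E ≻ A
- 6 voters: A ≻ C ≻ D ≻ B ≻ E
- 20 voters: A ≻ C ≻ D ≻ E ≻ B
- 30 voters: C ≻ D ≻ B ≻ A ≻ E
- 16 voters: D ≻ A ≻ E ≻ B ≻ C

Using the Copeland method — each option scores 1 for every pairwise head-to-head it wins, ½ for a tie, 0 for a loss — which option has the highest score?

B: beats A and E; loses to C and D → score 2.
A: beats E; loses to B, C, and D → score 1.
C: beats B, A, E, and D → score 4.
E: loses to B, A, C, and D → score 0.
D: beats B, A, and E; loses to C → score 3.
C has the best pairwise record.

C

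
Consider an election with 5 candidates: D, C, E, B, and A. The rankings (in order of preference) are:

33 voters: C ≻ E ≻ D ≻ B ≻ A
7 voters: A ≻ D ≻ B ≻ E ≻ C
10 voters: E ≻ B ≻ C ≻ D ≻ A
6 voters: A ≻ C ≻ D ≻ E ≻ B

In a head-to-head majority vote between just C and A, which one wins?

C

Voters preferring C to A: 43; preferring A to C: 13.
C wins the head-to-head.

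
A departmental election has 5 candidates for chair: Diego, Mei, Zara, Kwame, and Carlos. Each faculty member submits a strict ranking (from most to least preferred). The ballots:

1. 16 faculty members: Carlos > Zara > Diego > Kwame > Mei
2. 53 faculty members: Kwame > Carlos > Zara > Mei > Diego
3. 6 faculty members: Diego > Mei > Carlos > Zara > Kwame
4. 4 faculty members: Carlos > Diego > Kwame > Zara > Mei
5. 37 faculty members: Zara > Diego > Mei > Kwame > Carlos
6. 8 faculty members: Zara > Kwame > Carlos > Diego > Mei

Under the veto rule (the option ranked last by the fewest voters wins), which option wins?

Zara

Last-place votes: Diego 53, Mei 28, Zara 0, Kwame 6, Carlos 37.
Zara is ranked last by the fewest voters, so Zara wins.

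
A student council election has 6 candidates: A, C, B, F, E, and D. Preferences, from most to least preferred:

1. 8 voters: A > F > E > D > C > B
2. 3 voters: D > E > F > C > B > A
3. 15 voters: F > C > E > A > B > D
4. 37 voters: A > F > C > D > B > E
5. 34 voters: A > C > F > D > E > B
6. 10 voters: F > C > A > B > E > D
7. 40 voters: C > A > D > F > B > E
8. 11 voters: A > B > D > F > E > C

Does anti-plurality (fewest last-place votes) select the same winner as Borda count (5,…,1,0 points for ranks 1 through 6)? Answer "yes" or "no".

no

Anti-plurality — last-place votes: A 3, C 11, B 42, F 0, E 77, D 25. Winner: F.
Borda — scores: A 670, C 561, B 159, F 518, E 136, D 326. Winner: A.
The two methods disagree.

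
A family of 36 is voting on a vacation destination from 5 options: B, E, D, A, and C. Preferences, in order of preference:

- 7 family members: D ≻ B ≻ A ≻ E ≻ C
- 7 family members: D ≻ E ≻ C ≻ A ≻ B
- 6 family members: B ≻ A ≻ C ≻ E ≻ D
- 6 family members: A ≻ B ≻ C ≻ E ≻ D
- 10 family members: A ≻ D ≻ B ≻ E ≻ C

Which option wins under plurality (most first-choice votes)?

First-place votes: B 6, E 0, D 14, A 16, C 0.
A has the most first-place votes.

A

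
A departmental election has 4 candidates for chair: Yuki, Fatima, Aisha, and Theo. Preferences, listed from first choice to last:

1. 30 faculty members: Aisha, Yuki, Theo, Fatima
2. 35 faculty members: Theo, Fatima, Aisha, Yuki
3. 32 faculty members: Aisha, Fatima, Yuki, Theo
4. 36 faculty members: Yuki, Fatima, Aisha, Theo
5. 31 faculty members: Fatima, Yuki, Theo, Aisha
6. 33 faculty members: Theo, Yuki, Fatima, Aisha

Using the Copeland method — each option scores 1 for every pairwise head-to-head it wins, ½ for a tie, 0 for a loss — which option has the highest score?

Yuki: beats Fatima, Aisha, and Theo → score 3.
Fatima: beats Aisha and Theo; loses to Yuki → score 2.
Aisha: loses to Yuki, Fatima, and Theo → score 0.
Theo: beats Aisha; loses to Yuki and Fatima → score 1.
Yuki has the best pairwise record.

Yuki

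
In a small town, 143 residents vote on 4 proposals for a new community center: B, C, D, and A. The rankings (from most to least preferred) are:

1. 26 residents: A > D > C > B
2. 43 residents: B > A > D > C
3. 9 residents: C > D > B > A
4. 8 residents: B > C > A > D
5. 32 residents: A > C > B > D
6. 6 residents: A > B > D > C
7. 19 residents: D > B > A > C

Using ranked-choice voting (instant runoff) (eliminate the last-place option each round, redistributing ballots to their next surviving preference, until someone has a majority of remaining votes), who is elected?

B

Round 1: B 51, C 9, D 19, A 64. Eliminate C.
Round 2: B 51, D 28, A 64. Eliminate D.
Round 3: B 79, A 64. B has a majority.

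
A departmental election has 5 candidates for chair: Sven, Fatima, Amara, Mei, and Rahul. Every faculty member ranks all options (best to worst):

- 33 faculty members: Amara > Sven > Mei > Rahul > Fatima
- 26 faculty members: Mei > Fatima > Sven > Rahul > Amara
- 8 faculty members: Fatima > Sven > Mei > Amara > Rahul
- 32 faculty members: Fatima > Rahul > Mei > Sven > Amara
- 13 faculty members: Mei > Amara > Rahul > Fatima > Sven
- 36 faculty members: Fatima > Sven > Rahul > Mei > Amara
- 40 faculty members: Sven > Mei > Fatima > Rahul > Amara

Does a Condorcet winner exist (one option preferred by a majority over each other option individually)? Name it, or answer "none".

none

Checking pairwise contests:
Fatima beats Sven 115–73.
Mei beats Fatima 112–76.
Sven beats Amara 142–46.
Sven beats Mei 117–71.
Sven beats Rahul 143–45.
Every option loses at least one head-to-head, so there is no Condorcet winner.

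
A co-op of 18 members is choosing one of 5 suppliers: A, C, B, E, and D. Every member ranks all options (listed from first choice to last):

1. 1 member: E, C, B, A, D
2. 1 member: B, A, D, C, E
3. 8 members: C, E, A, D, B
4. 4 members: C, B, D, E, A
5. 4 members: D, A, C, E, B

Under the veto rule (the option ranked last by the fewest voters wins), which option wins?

C

Last-place votes: A 4, C 0, B 12, E 1, D 1.
C is ranked last by the fewest voters, so C wins.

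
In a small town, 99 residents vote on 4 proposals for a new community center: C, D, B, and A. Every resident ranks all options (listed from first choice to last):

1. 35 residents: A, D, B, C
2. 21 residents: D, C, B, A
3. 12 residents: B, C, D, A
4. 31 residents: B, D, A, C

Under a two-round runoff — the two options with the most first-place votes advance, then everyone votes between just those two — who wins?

B

Round 1 first-place votes: C 0, D 21, B 43, A 35.
B and A advance.
Runoff: B is preferred to A by 64 voters; A by 35.
B wins the runoff.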